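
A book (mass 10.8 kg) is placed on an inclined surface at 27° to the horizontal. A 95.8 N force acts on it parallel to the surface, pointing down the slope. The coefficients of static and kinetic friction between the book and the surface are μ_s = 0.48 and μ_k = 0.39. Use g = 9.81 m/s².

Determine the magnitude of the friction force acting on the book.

Perpendicular to the surface, N = m g cos θ = 10.8·9.81·cos 27° = 94.4 N.
The friction needed for equilibrium is m g sin θ + P = 48.1 + 95.8 = 143.9 N, measured positive up-slope.
Static friction can supply at most μ_s N = 45.31 N.
Since |143.9| > 45.31 N, static friction cannot hold it; the book slides down the incline and kinetic friction applies: f = μ_k N = 0.39 × 94.4 = 36.8 N.

f ≈ 36.8 N (up the incline)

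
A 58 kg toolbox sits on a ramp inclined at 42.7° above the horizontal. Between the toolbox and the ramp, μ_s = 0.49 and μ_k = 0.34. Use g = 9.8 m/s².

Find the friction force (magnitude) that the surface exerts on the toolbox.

Perpendicular to the surface, N = m g cos θ = 58·9.8·cos 42.7° = 417.7 N.
Along the slope the weight component is m g sin θ = 385.5 N; friction must supply exactly this, acting up-slope.
The static-friction ceiling is μ_s N = 0.49 × 417.7 = 204.7 N.
|385.5| exceeds 204.7 N, so the toolbox slips down-slope; friction is kinetic, f = μ_k N = 0.34×417.7 = 142 N.

f ≈ 142 N (up the incline)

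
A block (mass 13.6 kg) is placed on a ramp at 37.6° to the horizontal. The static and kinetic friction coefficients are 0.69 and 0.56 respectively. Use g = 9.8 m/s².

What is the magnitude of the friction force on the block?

The normal reaction is N = m g cos θ = 105.6 N.
For equilibrium along the incline, friction must balance the weight component: f = m g sin θ = 81.32 N up the slope.
Maximum static friction available: μ_s N = 0.69 × 105.6 = 72.86 N.
Since |81.32| > 72.86 N, static friction cannot hold it; the block slides down the incline and kinetic friction applies: f = μ_k N = 0.56 × 105.6 = 59.1 N.

f ≈ 59.1 N (up the incline)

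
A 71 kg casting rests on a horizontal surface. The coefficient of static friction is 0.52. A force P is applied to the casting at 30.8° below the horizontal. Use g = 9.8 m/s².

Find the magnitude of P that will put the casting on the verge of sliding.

P ≈ 610 N

N = m g + P sin α (the push presses the casting into the horizontal surface).
At impending slip, P cos α = μ_s N = μ_s (m g + P sin α).
Solving: P (cos α − μ_s sin α) = μ_s m g → P = 0.52×696/(cos 30.8° − 0.52 sin 30.8°) = 362/0.5927 = 610 N.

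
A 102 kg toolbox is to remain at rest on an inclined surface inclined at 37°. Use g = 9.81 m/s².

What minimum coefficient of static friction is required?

μ_s,min ≈ 0.754

At the slip threshold m g sin θ = μ_s m g cos θ, so μ_s,min = tan θ.
μ_s,min = tan 37° = 0.754.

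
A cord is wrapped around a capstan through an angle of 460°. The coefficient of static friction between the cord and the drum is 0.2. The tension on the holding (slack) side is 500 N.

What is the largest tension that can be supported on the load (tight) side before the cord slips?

At impending slip the capstan equation gives T₂/T₁ = e^{μβ} with β in radians.
β = 460° × π/180 = 8.029 rad.
e^{μβ} = e^{0.2×8.029} = 4.981.
T₂ = T₁ · e^{μβ} = 500 × 4.981 = 2490 N.

T_max ≈ 2490 N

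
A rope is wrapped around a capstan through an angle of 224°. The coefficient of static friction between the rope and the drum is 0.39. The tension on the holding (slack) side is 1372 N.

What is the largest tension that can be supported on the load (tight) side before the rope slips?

T_max ≈ 6300 N

At impending slip the capstan equation gives T₂/T₁ = e^{μβ} with β in radians.
β = 224° × π/180 = 3.91 rad.
e^{μβ} = e^{0.39×3.91} = 4.594.
T₂ = T₁ · e^{μβ} = 1372 × 4.594 = 6300 N.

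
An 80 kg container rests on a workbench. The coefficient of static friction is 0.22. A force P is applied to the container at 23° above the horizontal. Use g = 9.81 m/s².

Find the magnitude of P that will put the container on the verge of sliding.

N = m g − P sin α (the pull lifts the container).
At impending slip, P cos α = μ_s N = μ_s (m g − P sin α).
Solving: P (cos α + μ_s sin α) = μ_s m g → P = 0.22×785/(cos 23° + 0.22 sin 23°) = 173/1.006 = 172 N.

P ≈ 172 N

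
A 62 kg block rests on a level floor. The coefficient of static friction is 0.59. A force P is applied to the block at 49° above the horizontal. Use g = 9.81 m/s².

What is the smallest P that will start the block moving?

N = m g − P sin α (the pull lifts the block).
At impending slip, P cos α = μ_s N = μ_s (m g − P sin α).
Solving: P (cos α + μ_s sin α) = μ_s m g → P = 0.59×608/(cos 49° + 0.59 sin 49°) = 359/1.101 = 326 N.

P ≈ 326 N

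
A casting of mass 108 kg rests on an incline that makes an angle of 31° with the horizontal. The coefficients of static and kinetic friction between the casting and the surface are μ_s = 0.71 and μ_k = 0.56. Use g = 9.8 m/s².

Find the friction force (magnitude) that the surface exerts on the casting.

Perpendicular to the surface, N = m g cos θ = 108·9.8·cos 31° = 907.2 N.
For equilibrium along the incline, friction must balance the weight component: f = m g sin θ = 545.1 N up the slope.
Maximum static friction available: μ_s N = 0.71 × 907.2 = 644.1 N.
Since |545.1| ≤ 644.1 N, static friction is sufficient; f equals the required value, not μ_s N.

f ≈ 545 N (up the incline)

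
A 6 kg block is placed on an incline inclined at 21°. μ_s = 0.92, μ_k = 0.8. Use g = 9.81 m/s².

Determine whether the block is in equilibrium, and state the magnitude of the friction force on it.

N = m g cos θ = 55 N.
Down-slope weight component: m g sin θ = 21.1 N.
μ_s N = 50.6 N.
21.1 ≤ 50.6 N, so it stays put; friction = 21.1 N.

f ≈ 21.1 N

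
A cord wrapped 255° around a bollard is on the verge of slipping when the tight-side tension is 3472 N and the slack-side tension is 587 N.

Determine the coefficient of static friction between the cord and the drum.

T₂/T₁ = e^{μβ} → μ = ln(T₂/T₁)/β.
β = 255° = 4.451 rad.
μ = ln(3472/587)/4.451 = ln(5.915)/4.451 = 0.399.

μ ≈ 0.399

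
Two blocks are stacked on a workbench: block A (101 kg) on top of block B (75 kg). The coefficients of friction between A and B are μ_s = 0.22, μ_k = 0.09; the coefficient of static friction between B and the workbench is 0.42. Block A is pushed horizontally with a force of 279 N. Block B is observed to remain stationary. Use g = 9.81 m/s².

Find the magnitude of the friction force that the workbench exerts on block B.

f ≈ 89.2 N

The normal force B exerts on A is simply A's weight, N₁ = 990.8 N.
So the A–B interface can sustain at most μ_s N₁ = 218 N of static friction.
P = 279 N exceeds that limit, so A slips over B and the interface friction becomes kinetic: f₁ = μ_k N₁ = 0.09×990.8 = 89.2 N.
B experiences an equal 89.2 N forward from A (third law). B is in equilibrium, so the floor supplies f₂ = 89.2 N of static friction (limit μ_s(m_A+m_B)g = 725.2 N, not exceeded).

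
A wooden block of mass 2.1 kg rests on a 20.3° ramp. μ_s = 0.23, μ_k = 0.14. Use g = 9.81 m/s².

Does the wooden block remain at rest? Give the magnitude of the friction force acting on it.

f ≈ 2.71 N

N = m g cos θ = 19.3 N.
Down-slope weight component: m g sin θ = 7.15 N.
μ_s N = 4.44 N.
7.15 > 4.44 N, so it slides; kinetic friction f = μ_k N = 0.14×19.3 = 2.71 N.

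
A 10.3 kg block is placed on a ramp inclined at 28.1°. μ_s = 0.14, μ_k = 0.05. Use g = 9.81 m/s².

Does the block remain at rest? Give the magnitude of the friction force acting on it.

f ≈ 4.46 N

N = m g cos θ = 89.1 N.
Down-slope weight component: m g sin θ = 47.6 N.
μ_s N = 12.5 N.
47.6 > 12.5 N, so it slides; kinetic friction f = μ_k N = 0.05×89.1 = 4.46 N.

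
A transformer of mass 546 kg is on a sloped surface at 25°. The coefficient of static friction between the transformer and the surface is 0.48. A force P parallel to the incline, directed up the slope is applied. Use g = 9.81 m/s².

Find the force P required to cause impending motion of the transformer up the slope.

At impending motion up the slope, friction acts down-slope at its limit: f = μ_s N.
P is parallel to the surface, so N = m g cos θ = 4850 N.
Along the incline: P = m g sin θ + μ_s N = 2260 + 0.48×4850 = 4590 N.

P ≈ 4590 N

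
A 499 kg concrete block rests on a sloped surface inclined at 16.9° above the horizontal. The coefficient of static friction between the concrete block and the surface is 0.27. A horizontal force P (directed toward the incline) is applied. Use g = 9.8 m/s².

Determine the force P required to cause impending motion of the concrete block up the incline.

At impending motion up the slope, friction acts down-slope at its limit: f = μ_s N.
Perpendicular to the incline: N = m g cos θ + P sin θ.
Along the incline: P cos θ = m g sin θ + μ_s N = m g sin θ + μ_s (m g cos θ + P sin θ).
Solving, P (cos θ − μ_s sin θ) = m g (sin θ + μ_s cos θ), so P = 499×9.8×(sin 16.9° + 0.27 cos 16.9°)/(cos 16.9° − 0.27 sin 16.9°) = 4890×0.549/0.8783 = 3060 N.

P ≈ 3060 N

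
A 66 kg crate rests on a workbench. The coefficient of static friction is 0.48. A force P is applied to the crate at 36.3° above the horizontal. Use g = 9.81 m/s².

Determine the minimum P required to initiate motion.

P ≈ 285 N

N = m g − P sin α (the pull lifts the crate).
At impending slip, P cos α = μ_s N = μ_s (m g − P sin α).
Solving: P (cos α + μ_s sin α) = μ_s m g → P = 0.48×647/(cos 36.3° + 0.48 sin 36.3°) = 311/1.09 = 285 N.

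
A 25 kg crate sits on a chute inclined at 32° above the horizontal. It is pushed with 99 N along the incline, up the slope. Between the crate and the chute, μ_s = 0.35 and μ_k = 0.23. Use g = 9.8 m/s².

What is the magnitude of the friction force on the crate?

Normal force: N = m g cos θ = 25 × 9.8 × cos 32° = 207.8 N.
Parallel to the incline, ΣF = 0 gives f = m g sin θ − P = 129.8 − 99 = 30.83 N (up-slope positive).
Maximum static friction available: μ_s N = 0.35 × 207.8 = 72.72 N.
Since |30.83| ≤ 72.72 N, the crate remains in static equilibrium and friction takes exactly the required value.

f ≈ 30.8 N (up the incline)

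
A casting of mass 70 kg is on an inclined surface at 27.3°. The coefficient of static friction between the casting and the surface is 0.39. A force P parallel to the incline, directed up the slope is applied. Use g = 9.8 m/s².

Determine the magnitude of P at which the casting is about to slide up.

P ≈ 552 N

At impending motion up the slope, friction acts down-slope at its limit: f = μ_s N.
P is parallel to the surface, so N = m g cos θ = 610 N.
Along the incline: P = m g sin θ + μ_s N = 315 + 0.39×610 = 552 N.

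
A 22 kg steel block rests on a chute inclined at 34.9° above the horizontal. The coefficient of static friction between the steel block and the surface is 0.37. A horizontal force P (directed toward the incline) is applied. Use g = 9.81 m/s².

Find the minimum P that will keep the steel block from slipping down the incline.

The steel block tends to slide down (tan θ > μ_s), so at the point of impending slip friction acts up-slope at its limit: f = μ_s N.
Perpendicular to the incline: N = m g cos θ + P sin θ.
Along the incline: P cos θ + μ_s N = m g sin θ, i.e. P cos θ + μ_s (m g cos θ + P sin θ) = m g sin θ.
Solving, P (cos θ + μ_s sin θ) = m g (sin θ − μ_s cos θ), so P = 216×0.2687/1.032 = 56.2 N.

P_min ≈ 56.2 N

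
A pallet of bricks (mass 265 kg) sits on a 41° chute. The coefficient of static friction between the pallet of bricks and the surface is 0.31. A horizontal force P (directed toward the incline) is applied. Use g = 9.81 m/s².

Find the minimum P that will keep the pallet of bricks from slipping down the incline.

The pallet of bricks tends to slide down (tan θ > μ_s), so at the point of impending slip friction acts up-slope at its limit: f = μ_s N.
Perpendicular to the incline: N = m g cos θ + P sin θ.
Along the incline: P cos θ + μ_s N = m g sin θ, i.e. P cos θ + μ_s (m g cos θ + P sin θ) = m g sin θ.
Solving, P (cos θ + μ_s sin θ) = m g (sin θ − μ_s cos θ), so P = 2600×0.4221/0.9581 = 1150 N.

P_min ≈ 1150 N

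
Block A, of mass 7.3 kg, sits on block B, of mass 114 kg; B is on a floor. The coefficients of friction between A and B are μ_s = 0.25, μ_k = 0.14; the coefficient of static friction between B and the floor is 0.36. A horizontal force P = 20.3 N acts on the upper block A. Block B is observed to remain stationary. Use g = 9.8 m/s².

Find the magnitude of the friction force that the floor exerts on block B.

The normal force B exerts on A is simply A's weight, N₁ = 71.54 N.
So the A–B interface can sustain at most μ_s N₁ = 17.89 N of static friction.
P = 20.3 N exceeds that limit, so A slips over B and the interface friction becomes kinetic: f₁ = μ_k N₁ = 0.14×71.54 = 10 N.
B experiences an equal 10 N forward from A (third law). B is in equilibrium, so the floor supplies f₂ = 10 N of static friction (limit μ_s(m_A+m_B)g = 427.9 N, not exceeded).

f ≈ 10 N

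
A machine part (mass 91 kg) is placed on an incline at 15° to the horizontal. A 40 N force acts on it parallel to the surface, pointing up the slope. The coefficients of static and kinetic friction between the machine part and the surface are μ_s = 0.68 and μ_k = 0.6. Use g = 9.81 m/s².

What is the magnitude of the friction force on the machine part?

Perpendicular to the surface, N = m g cos θ = 91·9.81·cos 15° = 862.3 N.
The friction needed for equilibrium is m g sin θ − P = 231.1 − 40 = 191.1 N, measured positive up-slope.
Maximum static friction available: μ_s N = 0.68 × 862.3 = 586.4 N.
Since |191.1| ≤ 586.4 N, static friction is sufficient; f equals the required value, not μ_s N.

f ≈ 191 N (up the incline)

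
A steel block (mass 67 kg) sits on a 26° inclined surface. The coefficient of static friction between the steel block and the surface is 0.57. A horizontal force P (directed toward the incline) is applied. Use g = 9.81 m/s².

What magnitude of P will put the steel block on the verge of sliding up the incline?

P ≈ 963 N

At impending motion up the slope, friction acts down-slope at its limit: f = μ_s N.
Perpendicular to the incline: N = m g cos θ + P sin θ.
Along the incline: P cos θ = m g sin θ + μ_s N = m g sin θ + μ_s (m g cos θ + P sin θ).
Solving, P (cos θ − μ_s sin θ) = m g (sin θ + μ_s cos θ), so P = 67×9.81×(sin 26° + 0.57 cos 26°)/(cos 26° − 0.57 sin 26°) = 657×0.9507/0.6489 = 963 N.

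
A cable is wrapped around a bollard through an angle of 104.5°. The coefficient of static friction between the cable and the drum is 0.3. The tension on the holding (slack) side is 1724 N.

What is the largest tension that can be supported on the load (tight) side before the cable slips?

T_max ≈ 2980 N

At impending slip the capstan equation gives T₂/T₁ = e^{μβ} with β in radians.
β = 104.5° × π/180 = 1.824 rad.
e^{μβ} = e^{0.3×1.824} = 1.728.
T₂ = T₁ · e^{μβ} = 1724 × 1.728 = 2980 N.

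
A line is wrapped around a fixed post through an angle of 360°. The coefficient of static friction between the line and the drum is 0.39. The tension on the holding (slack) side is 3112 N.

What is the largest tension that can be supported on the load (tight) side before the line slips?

At impending slip the capstan equation gives T₂/T₁ = e^{μβ} with β in radians.
β = 360° × π/180 = 6.283 rad.
e^{μβ} = e^{0.39×6.283} = 11.59.
T₂ = T₁ · e^{μβ} = 3112 × 11.59 = 36100 N.

T_max ≈ 36100 N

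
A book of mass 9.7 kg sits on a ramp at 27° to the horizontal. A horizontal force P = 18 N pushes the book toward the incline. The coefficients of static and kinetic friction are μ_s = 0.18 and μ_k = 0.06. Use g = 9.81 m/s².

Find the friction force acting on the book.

f ≈ 5.58 N (up the incline)

The horizontal push has a component P sin θ into the surface, so N = m g cos θ + P sin θ = 84.79 + 8.172 = 92.96 N.
Parallel to the incline: P cos θ − m g sin θ = 16.04 − 43.2 = -27.16 N; the friction needed to balance this is 27.16 N acting up the slope.
Maximum static friction: μ_s N = 0.18 × 92.96 = 16.73 N.
|f_req| = 27.16 > 16.73 N → the book slides down the incline; f = μ_k N = 0.06 × 92.96 = 5.58 N.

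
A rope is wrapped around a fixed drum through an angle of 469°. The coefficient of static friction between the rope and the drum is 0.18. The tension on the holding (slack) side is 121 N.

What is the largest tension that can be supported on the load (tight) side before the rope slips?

At impending slip the capstan equation gives T₂/T₁ = e^{μβ} with β in radians.
β = 469° × π/180 = 8.186 rad.
e^{μβ} = e^{0.18×8.186} = 4.364.
T₂ = T₁ · e^{μβ} = 121 × 4.364 = 528 N.

T_max ≈ 528 N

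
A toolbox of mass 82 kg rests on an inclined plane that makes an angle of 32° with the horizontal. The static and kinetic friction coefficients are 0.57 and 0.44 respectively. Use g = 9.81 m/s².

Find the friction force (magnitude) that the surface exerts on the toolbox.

f ≈ 300 N (up the incline)

The normal reaction is N = m g cos θ = 682.2 N.
Along the slope the weight component is m g sin θ = 426.3 N; friction must supply exactly this, acting up-slope.
Static friction can supply at most μ_s N = 388.8 N.
Since |426.3| > 388.8 N, static friction cannot hold it; the toolbox slides down the incline and kinetic friction applies: f = μ_k N = 0.44 × 682.2 = 300 N.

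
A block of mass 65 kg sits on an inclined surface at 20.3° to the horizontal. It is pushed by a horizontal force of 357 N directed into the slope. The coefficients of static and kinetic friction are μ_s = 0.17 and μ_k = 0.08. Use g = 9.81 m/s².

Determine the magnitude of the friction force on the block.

Normal direction: N = m g cos θ + P sin θ = 721.9 N.
Parallel to the incline: P cos θ − m g sin θ = 334.8 − 221.2 = 113.6 N; the friction needed to balance this is 113.6 N acting down the slope.
The limit of static friction is μ_s N = 122.7 N.
|f_req| = 113.6 ≤ 122.7 N → the block is in equilibrium; friction equals the required value.

f ≈ 114 N (down the incline)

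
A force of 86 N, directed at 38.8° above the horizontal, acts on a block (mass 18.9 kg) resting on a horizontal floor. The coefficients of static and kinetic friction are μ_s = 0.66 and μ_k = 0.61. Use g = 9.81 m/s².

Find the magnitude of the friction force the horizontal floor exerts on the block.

f ≈ 67 N

Vertical equilibrium gives N = m g − P sin α = 131.5 N.
The horizontal driving force is P cos α = 67.02 N, so equilibrium needs friction f = 67.02 N.
The static-friction limit is μ_s N = 86.8 N.
Since 67.02 N does not exceed the limit, the block stays at rest and f = 67 N.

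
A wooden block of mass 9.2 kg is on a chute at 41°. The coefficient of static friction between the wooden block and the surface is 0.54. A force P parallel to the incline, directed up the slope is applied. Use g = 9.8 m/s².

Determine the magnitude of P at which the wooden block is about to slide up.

At impending motion up the slope, friction acts down-slope at its limit: f = μ_s N.
P is parallel to the surface, so N = m g cos θ = 68 N.
Along the incline: P = m g sin θ + μ_s N = 59.2 + 0.54×68 = 95.9 N.

P ≈ 95.9 N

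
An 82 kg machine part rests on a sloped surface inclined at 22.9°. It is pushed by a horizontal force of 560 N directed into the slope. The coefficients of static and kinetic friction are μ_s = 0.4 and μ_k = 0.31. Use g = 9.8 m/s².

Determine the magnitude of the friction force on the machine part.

f ≈ 203 N (down the incline)

Resolve perpendicular to the incline: N = m g cos θ + P sin θ = 82×9.8×cos 22.9° + 560×sin 22.9° = 958.2 N.
Along the incline, the net driving force (taking up-slope positive) is P cos θ − m g sin θ = 515.9 − 312.7 = 203.2 N, so equilibrium requires friction f = -203.2 N (down-slope).
The limit of static friction is μ_s N = 383.3 N.
Since 203.2 N is within the 383.3 N limit, the machine part stays put and friction is exactly 203 N.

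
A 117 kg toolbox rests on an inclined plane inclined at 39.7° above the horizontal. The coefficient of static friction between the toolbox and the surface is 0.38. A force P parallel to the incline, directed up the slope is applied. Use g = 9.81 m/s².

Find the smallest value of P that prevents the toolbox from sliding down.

P_min ≈ 398 N

The toolbox tends to slide down (tan θ > μ_s), so at the point of impending slip friction acts up-slope at its limit: f = μ_s N.
P is parallel to the surface, so N = m g cos θ = 883 N.
Along the incline: P + μ_s N = m g sin θ, so P = 733 − 0.38×883 = 398 N.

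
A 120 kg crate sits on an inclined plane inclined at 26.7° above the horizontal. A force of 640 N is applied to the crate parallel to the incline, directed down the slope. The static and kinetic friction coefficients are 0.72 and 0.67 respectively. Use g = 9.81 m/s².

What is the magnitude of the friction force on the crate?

f ≈ 705 N (up the incline)

Normal force: N = m g cos θ = 120 × 9.81 × cos 26.7° = 1052 N.
The friction needed for equilibrium is m g sin θ + P = 528.9 + 640 = 1169 N, measured positive up-slope.
Static friction can supply at most μ_s N = 757.2 N.
Since |1169| > 757.2 N, static friction cannot hold it; the crate slides down the incline and kinetic friction applies: f = μ_k N = 0.67 × 1052 = 705 N.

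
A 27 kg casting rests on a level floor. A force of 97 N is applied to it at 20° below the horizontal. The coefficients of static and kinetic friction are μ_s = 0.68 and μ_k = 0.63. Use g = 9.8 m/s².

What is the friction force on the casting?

f ≈ 91.2 N

N = m g + P sin α = 264.6 + 97×sin 20° = 297.8 N.
For equilibrium, f = P cos α = 97×cos 20° = 91.15 N.
μ_s N = 0.68 × 297.8 = 202.5 N.
91.15 ≤ 202.5 N → static; friction equals the required 91.2 N.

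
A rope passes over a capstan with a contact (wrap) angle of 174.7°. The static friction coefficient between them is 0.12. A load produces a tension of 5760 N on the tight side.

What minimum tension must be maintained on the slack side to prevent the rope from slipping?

Capstan equation at impending slip: T_tight/T_slack = e^{μβ}.
β = 174.7° = 3.049 rad; e^{μβ} = e^{0.12×3.049} = 1.442.
T_slack = T_tight / e^{μβ} = 5760 / 1.442 = 4000 N.

T_min ≈ 4000 N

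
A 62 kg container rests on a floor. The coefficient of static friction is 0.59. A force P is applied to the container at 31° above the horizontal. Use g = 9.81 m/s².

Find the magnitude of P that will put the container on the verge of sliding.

P ≈ 309 N

N = m g − P sin α (the pull lifts the container).
At impending slip, P cos α = μ_s N = μ_s (m g − P sin α).
Solving: P (cos α + μ_s sin α) = μ_s m g → P = 0.59×608/(cos 31° + 0.59 sin 31°) = 359/1.161 = 309 N.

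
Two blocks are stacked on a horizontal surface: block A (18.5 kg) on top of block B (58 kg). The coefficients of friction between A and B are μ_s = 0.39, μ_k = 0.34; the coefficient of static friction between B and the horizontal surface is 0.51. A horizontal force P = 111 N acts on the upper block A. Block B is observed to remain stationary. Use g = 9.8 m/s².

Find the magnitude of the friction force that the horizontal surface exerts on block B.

f ≈ 61.6 N

Normal force at the A–B interface: N₁ = m_A g = 181.3 N.
So the A–B interface can sustain at most μ_s N₁ = 70.71 N of static friction.
Since P = 111 N > 70.71 N, A slides on B; the A–B friction is kinetic: f₁ = μ_k N₁ = 0.34×181.3 = 61.6 N.
By Newton's third law B feels 61.6 N forward from A. With B stationary, the floor's static friction on B balances it: f₂ = 61.6 N (well within μ_s(m_A+m_B)g = 382.3 N).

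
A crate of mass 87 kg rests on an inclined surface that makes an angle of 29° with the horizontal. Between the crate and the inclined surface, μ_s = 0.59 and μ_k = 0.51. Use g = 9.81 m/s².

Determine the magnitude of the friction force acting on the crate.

f ≈ 414 N (up the incline)

Normal force: N = m g cos θ = 87 × 9.81 × cos 29° = 746.5 N.
For equilibrium along the incline, friction must balance the weight component: f = m g sin θ = 413.8 N up the slope.
Maximum static friction available: μ_s N = 0.59 × 746.5 = 440.4 N.
Since |413.8| ≤ 440.4 N, no slip — friction simply equals what equilibrium demands.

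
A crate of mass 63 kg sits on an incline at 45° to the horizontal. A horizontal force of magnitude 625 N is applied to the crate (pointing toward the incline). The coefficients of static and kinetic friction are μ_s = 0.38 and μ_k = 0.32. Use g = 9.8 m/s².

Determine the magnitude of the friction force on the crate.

f ≈ 5.37 N (down the incline)

The horizontal push has a component P sin θ into the surface, so N = m g cos θ + P sin θ = 436.6 + 441.9 = 878.5 N.
Along the incline, the net driving force (taking up-slope positive) is P cos θ − m g sin θ = 441.9 − 436.6 = 5.374 N, so equilibrium requires friction f = -5.374 N (down-slope).
Maximum static friction: μ_s N = 0.38 × 878.5 = 333.8 N.
|f_req| = 5.374 ≤ 333.8 N → the crate is in equilibrium; friction equals the required value.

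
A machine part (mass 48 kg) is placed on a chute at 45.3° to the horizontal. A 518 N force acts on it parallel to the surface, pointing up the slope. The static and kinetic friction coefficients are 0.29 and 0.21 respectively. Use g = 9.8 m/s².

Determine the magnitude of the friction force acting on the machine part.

f ≈ 69.5 N (down the incline)

Perpendicular to the surface, N = m g cos θ = 48·9.8·cos 45.3° = 330.9 N.
For equilibrium along the incline the friction force must supply f = m g sin θ − P = 334.4 − 518 = -183.6 N (positive meaning up-slope).
The static-friction ceiling is μ_s N = 0.29 × 330.9 = 95.95 N.
|-183.6| exceeds 95.95 N, so the machine part slips up-slope; friction is kinetic, f = μ_k N = 0.21×330.9 = 69.5 N.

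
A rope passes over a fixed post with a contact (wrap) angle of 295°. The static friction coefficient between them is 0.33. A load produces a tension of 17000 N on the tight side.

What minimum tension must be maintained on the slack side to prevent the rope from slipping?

T_min ≈ 3110 N

Capstan equation at impending slip: T_tight/T_slack = e^{μβ}.
β = 295° = 5.149 rad; e^{μβ} = e^{0.33×5.149} = 5.469.
T_slack = T_tight / e^{μβ} = 17000 / 5.469 = 3110 N.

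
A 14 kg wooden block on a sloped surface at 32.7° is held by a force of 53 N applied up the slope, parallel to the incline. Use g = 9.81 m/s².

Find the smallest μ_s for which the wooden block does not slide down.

N = m g cos θ = 115.6 N.
Friction must make up the shortfall along the incline: f = m g sin θ − P = 74.2 − 53 = 21.2 N.
At the threshold f = μ_s N, so μ_s,min = 21.2/115.6 = 0.183.

μ_s,min ≈ 0.183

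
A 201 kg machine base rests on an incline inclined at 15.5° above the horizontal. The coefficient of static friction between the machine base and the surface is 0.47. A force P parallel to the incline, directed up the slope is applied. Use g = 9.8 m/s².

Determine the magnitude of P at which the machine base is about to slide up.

At impending motion up the slope, friction acts down-slope at its limit: f = μ_s N.
P is parallel to the surface, so N = m g cos θ = 1900 N.
Along the incline: P = m g sin θ + μ_s N = 526 + 0.47×1900 = 1420 N.

P ≈ 1420 N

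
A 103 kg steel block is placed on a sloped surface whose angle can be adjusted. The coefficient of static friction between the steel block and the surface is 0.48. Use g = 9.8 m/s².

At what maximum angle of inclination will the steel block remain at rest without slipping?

θ_max ≈ 25.6°

At the slip threshold, m g sin θ = μ_s · m g cos θ, so tan θ = μ_s.
θ_max = arctan(0.48) = 25.6°.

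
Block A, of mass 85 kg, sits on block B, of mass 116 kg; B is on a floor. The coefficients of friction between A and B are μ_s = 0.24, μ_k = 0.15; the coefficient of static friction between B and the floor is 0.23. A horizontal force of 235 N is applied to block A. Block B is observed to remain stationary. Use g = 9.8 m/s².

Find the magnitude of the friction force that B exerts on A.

f ≈ 125 N

The normal force B exerts on A is simply A's weight, N₁ = 833 N.
Maximum static friction on A from B: μ_s N₁ = 0.24×833 = 199.9 N.
P = 235 N exceeds that limit, so A slips over B and the interface friction becomes kinetic: f₁ = μ_k N₁ = 0.15×833 = 125 N.
B experiences an equal 125 N forward from A (third law). B is in equilibrium, so the floor supplies f₂ = 125 N of static friction (limit μ_s(m_A+m_B)g = 453.1 N, not exceeded).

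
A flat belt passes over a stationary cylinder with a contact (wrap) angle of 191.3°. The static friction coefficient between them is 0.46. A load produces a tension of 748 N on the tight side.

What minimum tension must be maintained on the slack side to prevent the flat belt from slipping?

Capstan equation at impending slip: T_tight/T_slack = e^{μβ}.
β = 191.3° = 3.339 rad; e^{μβ} = e^{0.46×3.339} = 4.645.
T_slack = T_tight / e^{μβ} = 748 / 4.645 = 161 N.

T_min ≈ 161 N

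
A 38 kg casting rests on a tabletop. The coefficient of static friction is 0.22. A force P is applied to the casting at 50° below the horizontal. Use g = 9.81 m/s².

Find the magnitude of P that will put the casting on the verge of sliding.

N = m g + P sin α (the push presses the casting into the tabletop).
At impending slip, P cos α = μ_s N = μ_s (m g + P sin α).
Solving: P (cos α − μ_s sin α) = μ_s m g → P = 0.22×373/(cos 50° − 0.22 sin 50°) = 82/0.4743 = 173 N.

P ≈ 173 N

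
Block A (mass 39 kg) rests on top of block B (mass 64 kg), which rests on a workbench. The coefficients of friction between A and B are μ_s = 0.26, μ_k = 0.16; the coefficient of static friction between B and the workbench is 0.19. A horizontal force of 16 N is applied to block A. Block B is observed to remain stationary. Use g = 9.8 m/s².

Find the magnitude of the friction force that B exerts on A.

Between the blocks, N₁ = m_A g = 382.2 N.
Maximum static friction on A from B: μ_s N₁ = 0.26×382.2 = 99.37 N.
P = 16 N is within that limit, so A and B move together (both at rest); the A–B friction is simply f₁ = P = 16 N.
B experiences an equal 16 N forward from A (third law). B is in equilibrium, so the floor supplies f₂ = 16 N of static friction (limit μ_s(m_A+m_B)g = 191.8 N, not exceeded).

f ≈ 16 N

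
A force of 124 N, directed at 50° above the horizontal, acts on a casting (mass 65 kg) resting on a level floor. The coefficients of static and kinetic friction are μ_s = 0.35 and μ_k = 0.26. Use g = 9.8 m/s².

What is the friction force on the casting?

f ≈ 79.7 N

N = m g − P sin α = 637 − 124×sin 50° = 542 N.
The horizontal driving force is P cos α = 79.71 N, so equilibrium needs friction f = 79.71 N.
μ_s N = 0.35 × 542 = 189.7 N.
Since 79.71 N does not exceed the limit, the casting stays at rest and f = 79.7 N.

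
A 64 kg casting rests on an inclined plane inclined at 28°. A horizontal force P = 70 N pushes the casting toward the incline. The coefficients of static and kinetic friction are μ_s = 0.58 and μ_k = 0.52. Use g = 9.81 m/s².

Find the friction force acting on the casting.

f ≈ 233 N (up the incline)

Normal direction: N = m g cos θ + P sin θ = 587.2 N.
Parallel to the incline: P cos θ − m g sin θ = 61.81 − 294.8 = -232.9 N; the friction needed to balance this is 232.9 N acting up the slope.
Maximum static friction: μ_s N = 0.58 × 587.2 = 340.6 N.
Since 232.9 N is within the 340.6 N limit, the casting stays put and friction is exactly 233 N.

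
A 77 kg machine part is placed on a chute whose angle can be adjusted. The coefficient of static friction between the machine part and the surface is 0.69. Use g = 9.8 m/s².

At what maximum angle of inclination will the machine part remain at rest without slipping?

At the slip threshold, m g sin θ = μ_s · m g cos θ, so tan θ = μ_s.
θ_max = arctan(0.69) = 34.6°.

θ_max ≈ 34.6°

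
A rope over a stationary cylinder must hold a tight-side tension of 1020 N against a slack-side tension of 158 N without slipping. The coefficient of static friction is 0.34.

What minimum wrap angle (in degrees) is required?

T₂/T₁ = e^{μβ} → β = ln(T₂/T₁)/μ.
β = ln(1020/158)/0.34 = 1.865/0.34 = 5.485 rad.
In degrees: β = 5.485 × 180/π = 314°.

β_min ≈ 314°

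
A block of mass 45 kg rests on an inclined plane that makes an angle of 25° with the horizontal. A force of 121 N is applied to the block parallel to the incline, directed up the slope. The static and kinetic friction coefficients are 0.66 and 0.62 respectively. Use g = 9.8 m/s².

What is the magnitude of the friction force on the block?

f ≈ 65.4 N (up the incline)

The normal reaction is N = m g cos θ = 399.7 N.
The friction needed for equilibrium is m g sin θ − P = 186.4 − 121 = 65.37 N, measured positive up-slope.
Static friction can supply at most μ_s N = 263.8 N.
Since |65.37| ≤ 263.8 N, static friction is sufficient; f equals the required value, not μ_s N.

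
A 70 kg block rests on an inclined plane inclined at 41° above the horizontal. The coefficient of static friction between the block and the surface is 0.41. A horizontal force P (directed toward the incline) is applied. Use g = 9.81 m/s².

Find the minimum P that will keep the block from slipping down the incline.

The block tends to slide down (tan θ > μ_s), so at the point of impending slip friction acts up-slope at its limit: f = μ_s N.
Perpendicular to the incline: N = m g cos θ + P sin θ.
Along the incline: P cos θ + μ_s N = m g sin θ, i.e. P cos θ + μ_s (m g cos θ + P sin θ) = m g sin θ.
Solving, P (cos θ + μ_s sin θ) = m g (sin θ − μ_s cos θ), so P = 687×0.3466/1.024 = 233 N.

P_min ≈ 233 N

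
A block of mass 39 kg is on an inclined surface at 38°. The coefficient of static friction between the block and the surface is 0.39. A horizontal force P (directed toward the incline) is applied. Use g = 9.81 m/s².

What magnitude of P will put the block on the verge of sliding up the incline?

At impending motion up the slope, friction acts down-slope at its limit: f = μ_s N.
Perpendicular to the incline: N = m g cos θ + P sin θ.
Along the incline: P cos θ = m g sin θ + μ_s N = m g sin θ + μ_s (m g cos θ + P sin θ).
Solving, P (cos θ − μ_s sin θ) = m g (sin θ + μ_s cos θ), so P = 39×9.81×(sin 38° + 0.39 cos 38°)/(cos 38° − 0.39 sin 38°) = 383×0.923/0.5479 = 645 N.

P ≈ 645 N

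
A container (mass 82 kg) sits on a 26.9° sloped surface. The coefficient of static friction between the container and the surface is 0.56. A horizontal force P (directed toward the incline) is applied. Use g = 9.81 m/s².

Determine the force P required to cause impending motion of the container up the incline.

At impending motion up the slope, friction acts down-slope at its limit: f = μ_s N.
Perpendicular to the incline: N = m g cos θ + P sin θ.
Along the incline: P cos θ = m g sin θ + μ_s N = m g sin θ + μ_s (m g cos θ + P sin θ).
Solving, P (cos θ − μ_s sin θ) = m g (sin θ + μ_s cos θ), so P = 82×9.81×(sin 26.9° + 0.56 cos 26.9°)/(cos 26.9° − 0.56 sin 26.9°) = 804×0.9518/0.6384 = 1200 N.

P ≈ 1200 N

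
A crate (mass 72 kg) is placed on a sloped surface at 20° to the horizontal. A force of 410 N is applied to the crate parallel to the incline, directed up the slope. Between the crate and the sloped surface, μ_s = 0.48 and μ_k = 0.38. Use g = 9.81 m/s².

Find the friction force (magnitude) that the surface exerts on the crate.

f ≈ 168 N (down the incline)

The normal reaction is N = m g cos θ = 663.7 N.
The friction needed for equilibrium is m g sin θ − P = 241.6 − 410 = -168.4 N, measured positive up-slope.
Static friction can supply at most μ_s N = 318.6 N.
Since |-168.4| ≤ 318.6 N, the crate remains in static equilibrium and friction takes exactly the required value.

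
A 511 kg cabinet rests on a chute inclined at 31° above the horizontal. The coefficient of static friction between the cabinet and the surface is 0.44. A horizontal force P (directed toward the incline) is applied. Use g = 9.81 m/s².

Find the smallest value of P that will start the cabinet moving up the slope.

At impending motion up the slope, friction acts down-slope at its limit: f = μ_s N.
Perpendicular to the incline: N = m g cos θ + P sin θ.
Along the incline: P cos θ = m g sin θ + μ_s N = m g sin θ + μ_s (m g cos θ + P sin θ).
Solving, P (cos θ − μ_s sin θ) = m g (sin θ + μ_s cos θ), so P = 511×9.81×(sin 31° + 0.44 cos 31°)/(cos 31° − 0.44 sin 31°) = 5010×0.8922/0.6306 = 7090 N.

P ≈ 7090 N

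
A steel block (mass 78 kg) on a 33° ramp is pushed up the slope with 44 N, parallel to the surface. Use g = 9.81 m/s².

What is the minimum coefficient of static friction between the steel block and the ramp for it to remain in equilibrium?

μ_s,min ≈ 0.581

N = m g cos θ = 641.7 N.
Friction must make up the shortfall along the incline: f = m g sin θ − P = 416.7 − 44 = 372.7 N.
At the threshold f = μ_s N, so μ_s,min = 372.7/641.7 = 0.581.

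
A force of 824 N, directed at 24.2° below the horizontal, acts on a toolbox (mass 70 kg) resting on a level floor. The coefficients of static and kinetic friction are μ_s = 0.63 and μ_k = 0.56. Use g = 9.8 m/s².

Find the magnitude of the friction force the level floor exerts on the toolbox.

The vertical component of P adds to the normal force: N = m g + P sin α = 686 + 337.8 = 1024 N.
The horizontal driving force is P cos α = 751.6 N, so equilibrium needs friction f = 751.6 N.
μ_s N = 0.63 × 1024 = 645 N.
The required friction exceeds μ_s N, so the toolbox moves and f = μ_k N = 573 N.

f ≈ 573 N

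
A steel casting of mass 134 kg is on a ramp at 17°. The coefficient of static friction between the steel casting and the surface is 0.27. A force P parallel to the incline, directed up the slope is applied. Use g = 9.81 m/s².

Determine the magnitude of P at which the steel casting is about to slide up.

At impending motion up the slope, friction acts down-slope at its limit: f = μ_s N.
P is parallel to the surface, so N = m g cos θ = 1260 N.
Along the incline: P = m g sin θ + μ_s N = 384 + 0.27×1260 = 724 N.

P ≈ 724 N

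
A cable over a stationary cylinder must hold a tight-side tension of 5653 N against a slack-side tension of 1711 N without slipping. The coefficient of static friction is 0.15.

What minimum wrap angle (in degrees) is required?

T₂/T₁ = e^{μβ} → β = ln(T₂/T₁)/μ.
β = ln(5653/1711)/0.15 = 1.195/0.15 = 7.967 rad.
In degrees: β = 7.967 × 180/π = 456°.

β_min ≈ 456°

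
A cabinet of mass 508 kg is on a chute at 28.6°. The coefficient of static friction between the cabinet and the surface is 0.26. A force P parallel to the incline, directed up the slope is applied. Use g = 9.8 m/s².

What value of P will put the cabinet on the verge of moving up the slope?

At impending motion up the slope, friction acts down-slope at its limit: f = μ_s N.
P is parallel to the surface, so N = m g cos θ = 4370 N.
Along the incline: P = m g sin θ + μ_s N = 2380 + 0.26×4370 = 3520 N.

P ≈ 3520 N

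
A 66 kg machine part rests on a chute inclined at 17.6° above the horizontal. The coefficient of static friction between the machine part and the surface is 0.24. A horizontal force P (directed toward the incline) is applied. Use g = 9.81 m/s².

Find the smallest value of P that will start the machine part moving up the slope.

P ≈ 391 N

At impending motion up the slope, friction acts down-slope at its limit: f = μ_s N.
Perpendicular to the incline: N = m g cos θ + P sin θ.
Along the incline: P cos θ = m g sin θ + μ_s N = m g sin θ + μ_s (m g cos θ + P sin θ).
Solving, P (cos θ − μ_s sin θ) = m g (sin θ + μ_s cos θ), so P = 66×9.81×(sin 17.6° + 0.24 cos 17.6°)/(cos 17.6° − 0.24 sin 17.6°) = 647×0.5311/0.8806 = 391 N.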